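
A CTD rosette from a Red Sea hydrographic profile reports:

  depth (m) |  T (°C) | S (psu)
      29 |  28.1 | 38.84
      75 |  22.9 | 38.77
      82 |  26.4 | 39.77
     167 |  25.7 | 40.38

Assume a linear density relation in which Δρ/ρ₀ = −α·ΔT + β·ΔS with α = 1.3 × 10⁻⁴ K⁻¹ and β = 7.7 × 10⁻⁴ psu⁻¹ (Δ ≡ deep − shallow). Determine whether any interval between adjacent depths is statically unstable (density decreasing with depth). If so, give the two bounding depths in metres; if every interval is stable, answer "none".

Evaluate Δρ/ρ₀ = −αΔT + βΔS across each adjacent pair:
  29–75 m: −αΔT+βΔS = −(1.3 × 10⁻⁴)(-5.2)+(7.7 × 10⁻⁴)(-0.07) = 6.2 × 10⁻⁴ → stable
  75–82 m: −αΔT+βΔS = −(1.3 × 10⁻⁴)(+3.5)+(7.7 × 10⁻⁴)(+1.00) = 3.2 × 10⁻⁴ → stable
  82–167 m: −αΔT+βΔS = −(1.3 × 10⁻⁴)(-0.7)+(7.7 × 10⁻⁴)(+0.61) = 5.6 × 10⁻⁴ → stable
Every interval has Δρ > 0: the column is stably stratified throughout.

none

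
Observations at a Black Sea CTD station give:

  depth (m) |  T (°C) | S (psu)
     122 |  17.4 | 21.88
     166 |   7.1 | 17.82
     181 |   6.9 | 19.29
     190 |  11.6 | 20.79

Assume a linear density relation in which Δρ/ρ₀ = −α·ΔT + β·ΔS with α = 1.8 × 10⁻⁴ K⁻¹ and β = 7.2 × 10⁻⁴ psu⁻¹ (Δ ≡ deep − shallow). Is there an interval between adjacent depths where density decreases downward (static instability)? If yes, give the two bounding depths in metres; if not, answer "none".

122–166 m

Evaluate Δρ/ρ₀ = −αΔT + βΔS across each adjacent pair:
  122–166 m: −αΔT+βΔS = −(1.8 × 10⁻⁴)(-10.3)+(7.2 × 10⁻⁴)(-4.06) = -1.1 × 10⁻³ → UNSTABLE
  166–181 m: −αΔT+βΔS = −(1.8 × 10⁻⁴)(-0.2)+(7.2 × 10⁻⁴)(+1.47) = 1.1 × 10⁻³ → stable
  181–190 m: −αΔT+βΔS = −(1.8 × 10⁻⁴)(+4.7)+(7.2 × 10⁻⁴)(+1.50) = 2.3 × 10⁻⁴ → stable
The 122–166 m interval has Δρ < 0: lighter water underlies denser water.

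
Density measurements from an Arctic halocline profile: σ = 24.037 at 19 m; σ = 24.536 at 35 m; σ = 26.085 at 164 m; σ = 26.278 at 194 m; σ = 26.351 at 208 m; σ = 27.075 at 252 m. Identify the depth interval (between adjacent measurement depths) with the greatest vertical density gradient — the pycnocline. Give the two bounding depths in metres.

19–35 m

Compute the density gradient over each adjacent pair:
  19–35 m: Δρ/Δz = 0.499/16 = 0.031 kg m⁻⁴
  35–164 m: Δρ/Δz = 1.549/129 = 0.012 kg m⁻⁴
  164–194 m: Δρ/Δz = 0.193/30 = 6.4 × 10⁻³ kg m⁻⁴
  194–208 m: Δρ/Δz = 0.073/14 = 5.2 × 10⁻³ kg m⁻⁴
  208–252 m: Δρ/Δz = 0.724/44 = 0.016 kg m⁻⁴
The largest gradient is in the 19–35 m interval — the pycnocline.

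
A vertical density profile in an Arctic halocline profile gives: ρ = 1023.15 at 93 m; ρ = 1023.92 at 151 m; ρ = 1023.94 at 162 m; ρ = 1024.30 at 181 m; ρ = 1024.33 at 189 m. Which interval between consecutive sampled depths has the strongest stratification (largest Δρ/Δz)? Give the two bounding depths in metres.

Compute the density gradient over each adjacent pair:
  93–151 m: Δρ/Δz = 0.77/58 = 0.013 kg m⁻⁴
  151–162 m: Δρ/Δz = 0.02/11 = 1.8 × 10⁻³ kg m⁻⁴
  162–181 m: Δρ/Δz = 0.36/19 = 0.019 kg m⁻⁴
  181–189 m: Δρ/Δz = 0.03/8 = 3.7 × 10⁻³ kg m⁻⁴
The largest gradient is in the 162–181 m interval — the pycnocline.

162–181 m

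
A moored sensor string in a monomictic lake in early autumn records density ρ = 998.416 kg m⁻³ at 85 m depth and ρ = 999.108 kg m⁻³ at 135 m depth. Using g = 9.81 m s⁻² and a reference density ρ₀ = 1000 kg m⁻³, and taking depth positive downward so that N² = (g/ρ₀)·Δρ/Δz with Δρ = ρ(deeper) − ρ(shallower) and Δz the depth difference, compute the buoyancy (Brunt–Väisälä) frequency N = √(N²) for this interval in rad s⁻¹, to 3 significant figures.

0.0117 rad s⁻¹

Δρ = 999.108 − 998.416 = 0.692 kg m⁻³ over Δz = 135 − 85 = 50 m.
N² = (9.81/1000) × (0.692/50) = 1.3577 × 10⁻⁴ s⁻².
N = √(1.3577 × 10⁻⁴) = 0.011652 rad s⁻¹ ≈ 0.0117 rad s⁻¹.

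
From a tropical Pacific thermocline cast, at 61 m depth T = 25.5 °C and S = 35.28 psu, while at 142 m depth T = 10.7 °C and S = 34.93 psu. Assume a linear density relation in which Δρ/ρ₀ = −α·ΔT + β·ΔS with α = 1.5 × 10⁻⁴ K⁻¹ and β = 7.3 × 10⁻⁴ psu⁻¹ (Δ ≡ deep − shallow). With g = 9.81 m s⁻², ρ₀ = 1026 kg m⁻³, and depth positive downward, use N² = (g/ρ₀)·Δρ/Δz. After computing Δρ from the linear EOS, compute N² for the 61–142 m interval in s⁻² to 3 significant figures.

2.38 × 10⁻⁴ s⁻²

ΔT = -14.8 K, ΔS = -0.35 psu (deep − shallow).
Δρ/ρ₀ = −αΔT + βΔS = 2.22 × 10⁻³ − 2.555 × 10⁻⁴ = 1.9645 × 10⁻³, so Δρ ≈ 2.016 kg m⁻³.
N² = (g/ρ₀)·Δρ/Δz = g·(Δρ/ρ₀)/Δz = 9.81 × 1.9645 × 10⁻³ / 81 = 2.3792 × 10⁻⁴ s⁻² ≈ 2.38 × 10⁻⁴ s⁻².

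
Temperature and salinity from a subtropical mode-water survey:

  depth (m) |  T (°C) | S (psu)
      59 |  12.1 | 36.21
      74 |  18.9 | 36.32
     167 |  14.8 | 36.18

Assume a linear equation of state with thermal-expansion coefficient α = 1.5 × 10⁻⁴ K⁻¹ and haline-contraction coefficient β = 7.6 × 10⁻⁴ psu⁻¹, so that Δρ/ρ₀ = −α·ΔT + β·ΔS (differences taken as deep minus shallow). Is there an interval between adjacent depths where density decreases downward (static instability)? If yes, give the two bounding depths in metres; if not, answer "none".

Evaluate Δρ/ρ₀ = −αΔT + βΔS across each adjacent pair:
  59–74 m: −αΔT+βΔS = −(1.5 × 10⁻⁴)(+6.8)+(7.6 × 10⁻⁴)(+0.11) = -9.4 × 10⁻⁴ → UNSTABLE
  74–167 m: −αΔT+βΔS = −(1.5 × 10⁻⁴)(-4.1)+(7.6 × 10⁻⁴)(-0.14) = 5.1 × 10⁻⁴ → stable
The 59–74 m interval has Δρ < 0: lighter water underlies denser water.

59–74 m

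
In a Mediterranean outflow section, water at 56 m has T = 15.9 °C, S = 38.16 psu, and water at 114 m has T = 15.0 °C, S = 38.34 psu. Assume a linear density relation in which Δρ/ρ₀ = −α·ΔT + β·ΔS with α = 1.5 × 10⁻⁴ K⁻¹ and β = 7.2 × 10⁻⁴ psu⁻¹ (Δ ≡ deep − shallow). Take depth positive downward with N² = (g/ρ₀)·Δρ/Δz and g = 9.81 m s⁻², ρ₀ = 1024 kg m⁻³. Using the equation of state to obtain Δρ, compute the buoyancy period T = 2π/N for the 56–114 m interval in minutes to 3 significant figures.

15.7 min

ΔT = -0.9 K, ΔS = +0.18 psu (deep − shallow).
Δρ/ρ₀ = −αΔT + βΔS = 1.35 × 10⁻⁴ + 1.296 × 10⁻⁴ = 2.646 × 10⁻⁴, so Δρ ≈ 0.2710 kg m⁻³.
N² = (g/ρ₀)·Δρ/Δz = g·(Δρ/ρ₀)/Δz = 9.81 × 2.646 × 10⁻⁴ / 58 = 4.4754 × 10⁻⁵ s⁻².
N = √(4.4754 × 10⁻⁵) = 6.6898 × 10⁻³ rad s⁻¹ → T = 2π/N = 939.22 s = 15.654 min ≈ 15.7 min.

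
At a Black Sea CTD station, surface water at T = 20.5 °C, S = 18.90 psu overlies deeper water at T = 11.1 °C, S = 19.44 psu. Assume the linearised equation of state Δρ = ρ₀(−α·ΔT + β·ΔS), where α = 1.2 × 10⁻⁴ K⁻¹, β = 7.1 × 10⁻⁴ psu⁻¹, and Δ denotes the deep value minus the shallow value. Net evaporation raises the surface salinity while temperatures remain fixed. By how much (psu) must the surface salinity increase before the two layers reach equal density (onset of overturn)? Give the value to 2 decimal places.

2.13 psu

Neutral buoyancy requires −α(T_deep − T_surf) + β(S_deep − S_surf′) = 0.
S_surf′ = S_deep − (α/β)·ΔT = 19.44 − (1.2 × 10⁻⁴/7.1 × 10⁻⁴)·(-9.4) = 21.0287 psu.
Increase required: 21.0287 − 18.90 = 2.1287 psu.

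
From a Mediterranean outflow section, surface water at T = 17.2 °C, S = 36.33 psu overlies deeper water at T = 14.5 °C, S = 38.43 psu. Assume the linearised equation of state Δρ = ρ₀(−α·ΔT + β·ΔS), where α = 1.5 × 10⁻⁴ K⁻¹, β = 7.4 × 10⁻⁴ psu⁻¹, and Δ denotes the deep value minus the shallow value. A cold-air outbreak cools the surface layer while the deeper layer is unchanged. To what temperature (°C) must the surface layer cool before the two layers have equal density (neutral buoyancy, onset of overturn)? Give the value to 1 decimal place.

4.1 °C

Neutral buoyancy requires Δρ = 0, i.e. −α(T_deep − T_surf′) + β(S_deep − S_surf) = 0.
T_surf′ = T_deep − (β/α)·ΔS = 14.5 − (7.4 × 10⁻⁴/1.5 × 10⁻⁴)·(+2.10) = 4.140 °C.
Cooling required: 17.2 − (4.140) = 13.060 °C.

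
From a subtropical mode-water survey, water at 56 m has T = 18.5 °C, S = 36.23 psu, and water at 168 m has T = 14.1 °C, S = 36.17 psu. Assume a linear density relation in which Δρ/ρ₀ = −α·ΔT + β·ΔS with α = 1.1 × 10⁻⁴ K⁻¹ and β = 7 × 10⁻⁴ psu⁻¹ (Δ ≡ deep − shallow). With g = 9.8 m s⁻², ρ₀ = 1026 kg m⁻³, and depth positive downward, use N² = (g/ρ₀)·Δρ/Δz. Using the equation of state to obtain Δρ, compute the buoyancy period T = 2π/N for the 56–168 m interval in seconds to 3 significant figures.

1.01 × 10³ s

ΔT = -4.4 K, ΔS = -0.06 psu (deep − shallow).
Δρ/ρ₀ = −αΔT + βΔS = 4.84 × 10⁻⁴ − 4.20 × 10⁻⁵ = 4.42 × 10⁻⁴, so Δρ ≈ 0.4535 kg m⁻³.
N² = (g/ρ₀)·Δρ/Δz = g·(Δρ/ρ₀)/Δz = 9.8 × 4.42 × 10⁻⁴ / 112 = 3.8675 × 10⁻⁵ s⁻².
N = √(3.8675 × 10⁻⁵) = 6.2189 × 10⁻³ rad s⁻¹ → T = 2π/N = 1.0103 × 10³ s ≈ 1.01 × 10³ s.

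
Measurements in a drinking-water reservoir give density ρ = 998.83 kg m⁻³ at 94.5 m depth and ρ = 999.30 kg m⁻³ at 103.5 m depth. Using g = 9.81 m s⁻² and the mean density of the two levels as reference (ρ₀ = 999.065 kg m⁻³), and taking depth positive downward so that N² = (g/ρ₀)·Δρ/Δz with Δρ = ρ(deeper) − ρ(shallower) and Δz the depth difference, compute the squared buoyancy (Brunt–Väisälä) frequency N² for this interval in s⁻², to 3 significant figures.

Δρ = 999.30 − 998.83 = 0.47 kg m⁻³ over Δz = 103.5 − 94.5 = 9 m.
N² = (9.81/999.065) × (0.47/9) = 5.1278 × 10⁻⁴ s⁻² ≈ 5.13 × 10⁻⁴ s⁻².

5.13 × 10⁻⁴ s⁻²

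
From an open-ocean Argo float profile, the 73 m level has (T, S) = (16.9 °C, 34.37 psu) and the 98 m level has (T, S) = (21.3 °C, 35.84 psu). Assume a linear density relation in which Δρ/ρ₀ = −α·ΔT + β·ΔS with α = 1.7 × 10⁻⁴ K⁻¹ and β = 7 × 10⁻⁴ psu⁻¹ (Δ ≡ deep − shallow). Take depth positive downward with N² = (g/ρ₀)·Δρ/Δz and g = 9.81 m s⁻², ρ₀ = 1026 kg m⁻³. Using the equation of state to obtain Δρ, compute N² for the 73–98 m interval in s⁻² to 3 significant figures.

1.10 × 10⁻⁴ s⁻²

ΔT = +4.4 K, ΔS = +1.47 psu (deep − shallow).
Δρ/ρ₀ = −αΔT + βΔS = -7.48 × 10⁻⁴ + 1.029 × 10⁻³ = 2.81 × 10⁻⁴, so Δρ ≈ 0.2883 kg m⁻³.
N² = (g/ρ₀)·Δρ/Δz = g·(Δρ/ρ₀)/Δz = 9.81 × 2.81 × 10⁻⁴ / 25 = 1.1026 × 10⁻⁴ s⁻² ≈ 1.10 × 10⁻⁴ s⁻².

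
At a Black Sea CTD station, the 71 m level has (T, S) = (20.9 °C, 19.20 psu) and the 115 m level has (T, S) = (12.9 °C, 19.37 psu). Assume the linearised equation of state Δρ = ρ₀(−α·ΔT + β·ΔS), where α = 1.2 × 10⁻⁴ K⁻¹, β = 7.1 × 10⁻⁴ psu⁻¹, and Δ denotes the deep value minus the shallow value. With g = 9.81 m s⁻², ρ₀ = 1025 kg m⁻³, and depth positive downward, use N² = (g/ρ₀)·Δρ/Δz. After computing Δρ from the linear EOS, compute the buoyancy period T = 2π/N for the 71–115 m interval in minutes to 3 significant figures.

6.75 min

ΔT = -8.0 K, ΔS = +0.17 psu (deep − shallow).
Δρ/ρ₀ = −αΔT + βΔS = 9.60 × 10⁻⁴ + 1.207 × 10⁻⁴ = 1.0807 × 10⁻³, so Δρ ≈ 1.108 kg m⁻³.
N² = (g/ρ₀)·Δρ/Δz = g·(Δρ/ρ₀)/Δz = 9.81 × 1.0807 × 10⁻³ / 44 = 2.4095 × 10⁻⁴ s⁻².
N = √(2.4095 × 10⁻⁴) = 0.015523 rad s⁻¹ → T = 2π/N = 404.77 s = 6.7462 min ≈ 6.75 min.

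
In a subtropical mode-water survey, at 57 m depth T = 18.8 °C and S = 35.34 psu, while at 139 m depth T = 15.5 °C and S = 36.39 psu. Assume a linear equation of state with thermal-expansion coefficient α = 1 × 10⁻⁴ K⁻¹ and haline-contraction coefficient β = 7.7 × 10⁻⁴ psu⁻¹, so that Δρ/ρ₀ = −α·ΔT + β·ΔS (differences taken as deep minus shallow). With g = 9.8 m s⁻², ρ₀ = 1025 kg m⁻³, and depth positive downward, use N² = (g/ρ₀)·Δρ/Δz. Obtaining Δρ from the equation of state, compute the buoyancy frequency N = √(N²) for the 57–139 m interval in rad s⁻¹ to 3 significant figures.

0.0117 rad s⁻¹

ΔT = -3.3 K, ΔS = +1.05 psu (deep − shallow).
Δρ/ρ₀ = −αΔT + βΔS = 3.30 × 10⁻⁴ + 8.085 × 10⁻⁴ = 1.1385 × 10⁻³, so Δρ ≈ 1.167 kg m⁻³.
N² = (g/ρ₀)·Δρ/Δz = g·(Δρ/ρ₀)/Δz = 9.8 × 1.1385 × 10⁻³ / 82 = 1.3606 × 10⁻⁴ s⁻².
N = √(1.3606 × 10⁻⁴) = 0.011664 rad s⁻¹ ≈ 0.0117 rad s⁻¹.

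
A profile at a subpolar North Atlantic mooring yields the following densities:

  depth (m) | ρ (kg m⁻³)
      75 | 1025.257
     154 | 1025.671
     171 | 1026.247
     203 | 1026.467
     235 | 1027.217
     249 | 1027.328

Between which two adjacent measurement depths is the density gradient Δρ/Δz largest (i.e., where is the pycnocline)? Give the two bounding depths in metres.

Compute the density gradient over each adjacent pair:
  75–154 m: Δρ/Δz = 0.414/79 = 5.2 × 10⁻³ kg m⁻⁴
  154–171 m: Δρ/Δz = 0.576/17 = 0.034 kg m⁻⁴
  171–203 m: Δρ/Δz = 0.220/32 = 6.9 × 10⁻³ kg m⁻⁴
  203–235 m: Δρ/Δz = 0.750/32 = 0.023 kg m⁻⁴
  235–249 m: Δρ/Δz = 0.111/14 = 7.9 × 10⁻³ kg m⁻⁴
The largest gradient is in the 154–171 m interval — the pycnocline.

154–171 m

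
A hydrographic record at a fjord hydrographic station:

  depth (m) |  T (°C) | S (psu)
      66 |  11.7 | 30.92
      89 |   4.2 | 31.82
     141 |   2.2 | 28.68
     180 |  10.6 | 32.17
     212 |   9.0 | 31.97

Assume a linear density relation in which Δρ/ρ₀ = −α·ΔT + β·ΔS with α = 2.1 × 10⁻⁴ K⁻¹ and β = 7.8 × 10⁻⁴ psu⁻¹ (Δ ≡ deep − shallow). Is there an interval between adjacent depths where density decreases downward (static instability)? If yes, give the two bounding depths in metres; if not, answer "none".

89–141 m

Evaluate Δρ/ρ₀ = −αΔT + βΔS across each adjacent pair:
  66–89 m: −αΔT+βΔS = −(2.1 × 10⁻⁴)(-7.5)+(7.8 × 10⁻⁴)(+0.90) = 2.3 × 10⁻³ → stable
  89–141 m: −αΔT+βΔS = −(2.1 × 10⁻⁴)(-2.0)+(7.8 × 10⁻⁴)(-3.14) = -2.0 × 10⁻³ → UNSTABLE
  141–180 m: −αΔT+βΔS = −(2.1 × 10⁻⁴)(+8.4)+(7.8 × 10⁻⁴)(+3.49) = 9.6 × 10⁻⁴ → stable
  180–212 m: −αΔT+βΔS = −(2.1 × 10⁻⁴)(-1.6)+(7.8 × 10⁻⁴)(-0.20) = 1.8 × 10⁻⁴ → stable
The 89–141 m interval has Δρ < 0: lighter water underlies denser water.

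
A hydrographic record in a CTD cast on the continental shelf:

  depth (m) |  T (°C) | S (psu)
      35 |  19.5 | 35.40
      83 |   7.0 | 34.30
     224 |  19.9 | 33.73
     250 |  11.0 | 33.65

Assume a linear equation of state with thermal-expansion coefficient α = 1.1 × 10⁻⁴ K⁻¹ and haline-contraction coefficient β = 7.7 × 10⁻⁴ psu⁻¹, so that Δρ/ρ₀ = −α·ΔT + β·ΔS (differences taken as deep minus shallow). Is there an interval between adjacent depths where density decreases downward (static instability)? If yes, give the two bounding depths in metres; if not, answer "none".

Evaluate Δρ/ρ₀ = −αΔT + βΔS across each adjacent pair:
  35–83 m: −αΔT+βΔS = −(1.1 × 10⁻⁴)(-12.5)+(7.7 × 10⁻⁴)(-1.10) = 5.3 × 10⁻⁴ → stable
  83–224 m: −αΔT+βΔS = −(1.1 × 10⁻⁴)(+12.9)+(7.7 × 10⁻⁴)(-0.57) = -1.9 × 10⁻³ → UNSTABLE
  224–250 m: −αΔT+βΔS = −(1.1 × 10⁻⁴)(-8.9)+(7.7 × 10⁻⁴)(-0.08) = 9.2 × 10⁻⁴ → stable
The 83–224 m interval has Δρ < 0: lighter water underlies denser water.

83–224 m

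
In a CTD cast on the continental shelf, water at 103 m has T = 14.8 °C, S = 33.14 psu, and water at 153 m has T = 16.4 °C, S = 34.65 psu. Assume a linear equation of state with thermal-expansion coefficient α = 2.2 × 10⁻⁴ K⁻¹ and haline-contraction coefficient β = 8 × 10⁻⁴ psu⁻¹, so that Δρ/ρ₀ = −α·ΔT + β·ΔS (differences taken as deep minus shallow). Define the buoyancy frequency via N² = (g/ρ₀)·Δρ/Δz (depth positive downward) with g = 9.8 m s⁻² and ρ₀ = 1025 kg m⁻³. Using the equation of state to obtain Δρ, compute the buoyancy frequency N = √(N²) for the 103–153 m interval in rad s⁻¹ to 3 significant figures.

ΔT = +1.6 K, ΔS = +1.51 psu (deep − shallow).
Δρ/ρ₀ = −αΔT + βΔS = -3.52 × 10⁻⁴ + 1.208 × 10⁻³ = 8.56 × 10⁻⁴, so Δρ ≈ 0.8774 kg m⁻³.
N² = (g/ρ₀)·Δρ/Δz = g·(Δρ/ρ₀)/Δz = 9.8 × 8.56 × 10⁻⁴ / 50 = 1.6778 × 10⁻⁴ s⁻².
N = √(1.6778 × 10⁻⁴) = 0.012953 rad s⁻¹ ≈ 0.0130 rad s⁻¹.

0.0130 rad s⁻¹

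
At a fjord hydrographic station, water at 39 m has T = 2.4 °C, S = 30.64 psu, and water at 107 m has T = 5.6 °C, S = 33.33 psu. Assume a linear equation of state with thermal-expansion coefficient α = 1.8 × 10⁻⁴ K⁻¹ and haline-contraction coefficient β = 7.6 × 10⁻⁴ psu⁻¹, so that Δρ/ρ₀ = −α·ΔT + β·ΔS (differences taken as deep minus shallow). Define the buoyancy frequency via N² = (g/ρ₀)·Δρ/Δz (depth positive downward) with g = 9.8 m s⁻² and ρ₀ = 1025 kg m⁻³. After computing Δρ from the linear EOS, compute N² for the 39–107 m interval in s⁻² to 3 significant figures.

2.12 × 10⁻⁴ s⁻²

ΔT = +3.2 K, ΔS = +2.69 psu (deep − shallow).
Δρ/ρ₀ = −αΔT + βΔS = -5.76 × 10⁻⁴ + 2.0444 × 10⁻³ = 1.4684 × 10⁻³, so Δρ ≈ 1.505 kg m⁻³.
N² = (g/ρ₀)·Δρ/Δz = g·(Δρ/ρ₀)/Δz = 9.8 × 1.4684 × 10⁻³ / 68 = 2.1162 × 10⁻⁴ s⁻² ≈ 2.12 × 10⁻⁴ s⁻².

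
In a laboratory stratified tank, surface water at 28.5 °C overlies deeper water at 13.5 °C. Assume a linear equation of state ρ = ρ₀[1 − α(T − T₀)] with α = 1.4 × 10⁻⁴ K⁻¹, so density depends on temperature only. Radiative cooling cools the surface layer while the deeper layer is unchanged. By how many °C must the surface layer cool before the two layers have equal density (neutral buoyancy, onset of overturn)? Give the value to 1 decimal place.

15.0 °C

With temperature the only control, equal density requires T_surf′ = T_deep.
T_surf′ = 13.5 °C.
Cooling required: 28.5 − 13.5 = 15.0 °C.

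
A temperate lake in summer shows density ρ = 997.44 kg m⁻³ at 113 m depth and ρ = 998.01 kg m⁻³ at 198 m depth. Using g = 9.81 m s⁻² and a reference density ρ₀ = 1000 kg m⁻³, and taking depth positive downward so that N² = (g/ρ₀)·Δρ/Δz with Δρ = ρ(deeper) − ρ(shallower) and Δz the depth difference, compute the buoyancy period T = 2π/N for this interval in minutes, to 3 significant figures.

12.9 min

Δρ = 998.01 − 997.44 = 0.57 kg m⁻³ over Δz = 198 − 113 = 85 m.
N² = (9.81/1000) × (0.57/85) = 6.5785 × 10⁻⁵ s⁻².
N = √(6.5785 × 10⁻⁵) = 8.1108 × 10⁻³ rad s⁻¹, so T = 2π/N = 774.67 s = 12.911 min ≈ 12.9 min.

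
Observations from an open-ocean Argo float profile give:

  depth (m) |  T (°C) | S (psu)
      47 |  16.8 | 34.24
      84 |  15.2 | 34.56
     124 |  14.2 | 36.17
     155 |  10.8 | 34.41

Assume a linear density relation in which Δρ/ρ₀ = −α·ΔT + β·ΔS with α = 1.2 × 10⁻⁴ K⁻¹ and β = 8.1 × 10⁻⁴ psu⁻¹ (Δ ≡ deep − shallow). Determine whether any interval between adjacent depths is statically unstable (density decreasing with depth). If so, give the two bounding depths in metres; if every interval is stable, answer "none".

124–155 m

Evaluate Δρ/ρ₀ = −αΔT + βΔS across each adjacent pair:
  47–84 m: −αΔT+βΔS = −(1.2 × 10⁻⁴)(-1.6)+(8.1 × 10⁻⁴)(+0.32) = 4.5 × 10⁻⁴ → stable
  84–124 m: −αΔT+βΔS = −(1.2 × 10⁻⁴)(-1.0)+(8.1 × 10⁻⁴)(+1.61) = 1.4 × 10⁻³ → stable
  124–155 m: −αΔT+βΔS = −(1.2 × 10⁻⁴)(-3.4)+(8.1 × 10⁻⁴)(-1.76) = -1.0 × 10⁻³ → UNSTABLE
The 124–155 m interval has Δρ < 0: lighter water underlies denser water.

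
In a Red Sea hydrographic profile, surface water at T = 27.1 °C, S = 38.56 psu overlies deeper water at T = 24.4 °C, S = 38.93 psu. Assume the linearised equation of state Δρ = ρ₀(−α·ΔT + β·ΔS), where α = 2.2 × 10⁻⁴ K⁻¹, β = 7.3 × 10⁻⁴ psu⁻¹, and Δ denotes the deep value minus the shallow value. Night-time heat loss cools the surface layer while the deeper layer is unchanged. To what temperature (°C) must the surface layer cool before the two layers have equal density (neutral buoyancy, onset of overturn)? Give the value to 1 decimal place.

Neutral buoyancy requires Δρ = 0, i.e. −α(T_deep − T_surf′) + β(S_deep − S_surf) = 0.
T_surf′ = T_deep − (β/α)·ΔS = 24.4 − (7.3 × 10⁻⁴/2.2 × 10⁻⁴)·(+0.37) = 23.172 °C.
Cooling required: 27.1 − (23.172) = 3.928 °C.

23.2 °C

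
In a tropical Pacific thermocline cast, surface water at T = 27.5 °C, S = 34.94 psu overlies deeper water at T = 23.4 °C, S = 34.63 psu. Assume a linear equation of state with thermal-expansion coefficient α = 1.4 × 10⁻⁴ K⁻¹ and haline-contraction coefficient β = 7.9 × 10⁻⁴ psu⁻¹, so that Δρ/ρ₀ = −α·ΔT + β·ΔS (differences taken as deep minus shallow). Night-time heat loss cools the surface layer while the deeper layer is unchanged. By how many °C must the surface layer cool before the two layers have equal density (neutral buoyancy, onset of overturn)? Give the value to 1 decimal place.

Neutral buoyancy requires Δρ = 0, i.e. −α(T_deep − T_surf′) + β(S_deep − S_surf) = 0.
T_surf′ = T_deep − (β/α)·ΔS = 23.4 − (7.9 × 10⁻⁴/1.4 × 10⁻⁴)·(-0.31) = 25.149 °C.
Cooling required: 27.5 − (25.149) = 2.351 °C.

2.4 °C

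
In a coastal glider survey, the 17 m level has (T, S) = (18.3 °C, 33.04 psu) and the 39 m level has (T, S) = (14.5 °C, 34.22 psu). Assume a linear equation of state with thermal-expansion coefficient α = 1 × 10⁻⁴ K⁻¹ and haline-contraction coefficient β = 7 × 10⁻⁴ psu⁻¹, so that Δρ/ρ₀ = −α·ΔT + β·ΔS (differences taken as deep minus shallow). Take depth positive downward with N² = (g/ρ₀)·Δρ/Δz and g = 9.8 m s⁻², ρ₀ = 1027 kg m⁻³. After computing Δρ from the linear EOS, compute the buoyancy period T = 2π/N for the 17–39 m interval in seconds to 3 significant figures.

271 s

ΔT = -3.8 K, ΔS = +1.18 psu (deep − shallow).
Δρ/ρ₀ = −αΔT + βΔS = 3.80 × 10⁻⁴ + 8.26 × 10⁻⁴ = 1.206 × 10⁻³, so Δρ ≈ 1.239 kg m⁻³.
N² = (g/ρ₀)·Δρ/Δz = g·(Δρ/ρ₀)/Δz = 9.8 × 1.206 × 10⁻³ / 22 = 5.3722 × 10⁻⁴ s⁻².
N = √(5.3722 × 10⁻⁴) = 0.023178 rad s⁻¹ → T = 2π/N = 271.08 s ≈ 271 s.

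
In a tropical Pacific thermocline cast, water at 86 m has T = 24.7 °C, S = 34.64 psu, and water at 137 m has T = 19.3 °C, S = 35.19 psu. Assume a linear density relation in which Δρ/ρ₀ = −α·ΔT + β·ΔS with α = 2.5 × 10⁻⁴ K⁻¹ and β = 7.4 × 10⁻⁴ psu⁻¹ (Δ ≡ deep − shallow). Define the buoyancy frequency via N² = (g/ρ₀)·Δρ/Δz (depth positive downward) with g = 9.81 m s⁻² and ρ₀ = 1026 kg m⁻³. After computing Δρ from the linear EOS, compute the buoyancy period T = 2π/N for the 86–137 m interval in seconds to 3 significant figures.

342 s

ΔT = -5.4 K, ΔS = +0.55 psu (deep − shallow).
Δρ/ρ₀ = −αΔT + βΔS = 1.35 × 10⁻³ + 4.07 × 10⁻⁴ = 1.757 × 10⁻³, so Δρ ≈ 1.803 kg m⁻³.
N² = (g/ρ₀)·Δρ/Δz = g·(Δρ/ρ₀)/Δz = 9.81 × 1.757 × 10⁻³ / 51 = 3.3796 × 10⁻⁴ s⁻².
N = √(3.3796 × 10⁻⁴) = 0.018384 rad s⁻¹ → T = 2π/N = 341.77 s ≈ 342 s.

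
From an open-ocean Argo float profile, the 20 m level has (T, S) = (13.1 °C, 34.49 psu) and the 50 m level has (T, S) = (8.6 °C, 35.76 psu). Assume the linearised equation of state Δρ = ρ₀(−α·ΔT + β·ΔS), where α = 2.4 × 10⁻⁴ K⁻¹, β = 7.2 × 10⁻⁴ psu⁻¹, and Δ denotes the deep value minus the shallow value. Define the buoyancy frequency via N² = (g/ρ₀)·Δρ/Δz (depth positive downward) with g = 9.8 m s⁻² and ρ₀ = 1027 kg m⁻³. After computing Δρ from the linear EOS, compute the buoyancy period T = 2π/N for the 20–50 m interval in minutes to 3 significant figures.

4.10 min

ΔT = -4.5 K, ΔS = +1.27 psu (deep − shallow).
Δρ/ρ₀ = −αΔT + βΔS = 1.08 × 10⁻³ + 9.144 × 10⁻⁴ = 1.9944 × 10⁻³, so Δρ ≈ 2.048 kg m⁻³.
N² = (g/ρ₀)·Δρ/Δz = g·(Δρ/ρ₀)/Δz = 9.8 × 1.9944 × 10⁻³ / 30 = 6.5150 × 10⁻⁴ s⁻².
N = √(6.5150 × 10⁻⁴) = 0.025524 rad s⁻¹ → T = 2π/N = 246.17 s = 4.1028 min ≈ 4.10 min.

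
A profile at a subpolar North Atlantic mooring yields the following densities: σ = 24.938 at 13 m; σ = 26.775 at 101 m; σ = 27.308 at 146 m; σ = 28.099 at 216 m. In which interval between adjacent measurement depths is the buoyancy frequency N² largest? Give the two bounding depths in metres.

Compute the density gradient over each adjacent pair:
  13–101 m: Δρ/Δz = 1.837/88 = 0.021 kg m⁻⁴
  101–146 m: Δρ/Δz = 0.533/45 = 0.012 kg m⁻⁴
  146–216 m: Δρ/Δz = 0.791/70 = 0.011 kg m⁻⁴
The largest gradient is in the 13–101 m interval — the pycnocline.

13–101 m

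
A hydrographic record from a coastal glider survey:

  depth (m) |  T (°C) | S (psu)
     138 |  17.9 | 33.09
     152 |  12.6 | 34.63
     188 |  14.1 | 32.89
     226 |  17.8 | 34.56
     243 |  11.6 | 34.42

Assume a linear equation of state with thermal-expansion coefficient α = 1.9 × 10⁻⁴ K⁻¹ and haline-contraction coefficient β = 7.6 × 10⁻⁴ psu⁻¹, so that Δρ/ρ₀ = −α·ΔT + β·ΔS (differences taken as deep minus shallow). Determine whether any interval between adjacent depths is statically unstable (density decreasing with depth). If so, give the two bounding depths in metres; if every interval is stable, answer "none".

Evaluate Δρ/ρ₀ = −αΔT + βΔS across each adjacent pair:
  138–152 m: −αΔT+βΔS = −(1.9 × 10⁻⁴)(-5.3)+(7.6 × 10⁻⁴)(+1.54) = 2.2 × 10⁻³ → stable
  152–188 m: −αΔT+βΔS = −(1.9 × 10⁻⁴)(+1.5)+(7.6 × 10⁻⁴)(-1.74) = -1.6 × 10⁻³ → UNSTABLE
  188–226 m: −αΔT+βΔS = −(1.9 × 10⁻⁴)(+3.7)+(7.6 × 10⁻⁴)(+1.67) = 5.7 × 10⁻⁴ → stable
  226–243 m: −αΔT+βΔS = −(1.9 × 10⁻⁴)(-6.2)+(7.6 × 10⁻⁴)(-0.14) = 1.1 × 10⁻³ → stable
The 152–188 m interval has Δρ < 0: lighter water underlies denser water.

152–188 m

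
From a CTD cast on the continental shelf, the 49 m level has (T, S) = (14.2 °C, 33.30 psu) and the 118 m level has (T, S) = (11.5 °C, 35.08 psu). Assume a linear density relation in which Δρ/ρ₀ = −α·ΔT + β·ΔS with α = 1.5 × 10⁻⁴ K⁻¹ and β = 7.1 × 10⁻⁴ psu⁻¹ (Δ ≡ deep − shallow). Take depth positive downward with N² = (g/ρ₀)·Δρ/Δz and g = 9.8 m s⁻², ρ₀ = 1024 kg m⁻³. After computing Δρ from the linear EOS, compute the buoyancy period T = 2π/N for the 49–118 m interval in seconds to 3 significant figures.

ΔT = -2.7 K, ΔS = +1.78 psu (deep − shallow).
Δρ/ρ₀ = −αΔT + βΔS = 4.05 × 10⁻⁴ + 1.2638 × 10⁻³ = 1.6688 × 10⁻³, so Δρ ≈ 1.709 kg m⁻³.
N² = (g/ρ₀)·Δρ/Δz = g·(Δρ/ρ₀)/Δz = 9.8 × 1.6688 × 10⁻³ / 69 = 2.3702 × 10⁻⁴ s⁻².
N = √(2.3702 × 10⁻⁴) = 0.015395 rad s⁻¹ → T = 2π/N = 408.13 s ≈ 408 s.

408 s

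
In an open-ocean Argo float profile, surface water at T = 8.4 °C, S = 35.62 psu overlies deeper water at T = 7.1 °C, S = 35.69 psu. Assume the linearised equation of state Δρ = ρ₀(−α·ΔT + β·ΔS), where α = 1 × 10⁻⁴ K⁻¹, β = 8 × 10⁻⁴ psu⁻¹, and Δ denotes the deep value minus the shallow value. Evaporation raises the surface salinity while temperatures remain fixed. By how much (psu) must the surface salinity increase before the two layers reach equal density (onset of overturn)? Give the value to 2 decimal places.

0.23 psu

Neutral buoyancy requires −α(T_deep − T_surf) + β(S_deep − S_surf′) = 0.
S_surf′ = S_deep − (α/β)·ΔT = 35.69 − (1 × 10⁻⁴/8 × 10⁻⁴)·(-1.3) = 35.8525 psu.
Increase required: 35.8525 − 35.62 = 0.2325 psu.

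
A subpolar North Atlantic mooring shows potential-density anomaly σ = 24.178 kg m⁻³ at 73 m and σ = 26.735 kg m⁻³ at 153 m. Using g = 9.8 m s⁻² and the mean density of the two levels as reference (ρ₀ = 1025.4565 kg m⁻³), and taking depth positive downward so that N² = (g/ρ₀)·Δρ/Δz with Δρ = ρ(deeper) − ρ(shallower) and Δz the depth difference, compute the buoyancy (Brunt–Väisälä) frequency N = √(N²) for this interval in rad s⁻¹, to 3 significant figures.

Δρ = 1026.735 − 1024.178 = 2.557 kg m⁻³ over Δz = 153 − 73 = 80 m.
N² = (9.8/1025.4565) × (2.557/80) = 3.0546 × 10⁻⁴ s⁻².
N = √(3.0546 × 10⁻⁴) = 0.017477 rad s⁻¹ ≈ 0.0175 rad s⁻¹.

0.0175 rad s⁻¹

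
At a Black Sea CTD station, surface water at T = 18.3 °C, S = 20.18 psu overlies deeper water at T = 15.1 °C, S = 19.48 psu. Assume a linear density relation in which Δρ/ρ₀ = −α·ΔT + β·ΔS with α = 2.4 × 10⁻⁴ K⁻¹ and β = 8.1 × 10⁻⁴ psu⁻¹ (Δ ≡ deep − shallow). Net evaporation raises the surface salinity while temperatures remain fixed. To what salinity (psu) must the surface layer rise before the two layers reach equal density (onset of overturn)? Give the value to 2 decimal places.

Neutral buoyancy requires −α(T_deep − T_surf) + β(S_deep − S_surf′) = 0.
S_surf′ = S_deep − (α/β)·ΔT = 19.48 − (2.4 × 10⁻⁴/8.1 × 10⁻⁴)·(-3.2) = 20.4281 psu.
Increase required: 20.4281 − 20.18 = 0.2481 psu.

20.43 psu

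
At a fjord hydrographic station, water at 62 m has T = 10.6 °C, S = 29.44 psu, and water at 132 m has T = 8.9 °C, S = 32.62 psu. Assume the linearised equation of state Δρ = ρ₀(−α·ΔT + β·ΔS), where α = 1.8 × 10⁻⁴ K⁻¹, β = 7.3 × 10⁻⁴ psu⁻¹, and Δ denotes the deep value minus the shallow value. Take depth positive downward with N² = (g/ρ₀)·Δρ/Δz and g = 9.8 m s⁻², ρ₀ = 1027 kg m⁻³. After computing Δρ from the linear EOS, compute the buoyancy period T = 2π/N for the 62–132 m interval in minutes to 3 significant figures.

5.46 min

ΔT = -1.7 K, ΔS = +3.18 psu (deep − shallow).
Δρ/ρ₀ = −αΔT + βΔS = 3.06 × 10⁻⁴ + 2.3214 × 10⁻³ = 2.6274 × 10⁻³, so Δρ ≈ 2.698 kg m⁻³.
N² = (g/ρ₀)·Δρ/Δz = g·(Δρ/ρ₀)/Δz = 9.8 × 2.6274 × 10⁻³ / 70 = 3.6784 × 10⁻⁴ s⁻².
N = √(3.6784 × 10⁻⁴) = 0.019179 rad s⁻¹ → T = 2π/N = 327.61 s = 5.4602 min ≈ 5.46 min.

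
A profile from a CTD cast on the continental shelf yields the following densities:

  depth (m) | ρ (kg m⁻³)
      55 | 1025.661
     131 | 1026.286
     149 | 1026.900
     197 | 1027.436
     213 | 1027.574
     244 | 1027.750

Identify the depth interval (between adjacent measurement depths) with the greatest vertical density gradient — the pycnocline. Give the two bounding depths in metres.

Compute the density gradient over each adjacent pair:
  55–131 m: Δρ/Δz = 0.625/76 = 8.2 × 10⁻³ kg m⁻⁴
  131–149 m: Δρ/Δz = 0.614/18 = 0.034 kg m⁻⁴
  149–197 m: Δρ/Δz = 0.536/48 = 0.011 kg m⁻⁴
  197–213 m: Δρ/Δz = 0.138/16 = 8.6 × 10⁻³ kg m⁻⁴
  213–244 m: Δρ/Δz = 0.176/31 = 5.7 × 10⁻³ kg m⁻⁴
The largest gradient is in the 131–149 m interval — the pycnocline.

131–149 m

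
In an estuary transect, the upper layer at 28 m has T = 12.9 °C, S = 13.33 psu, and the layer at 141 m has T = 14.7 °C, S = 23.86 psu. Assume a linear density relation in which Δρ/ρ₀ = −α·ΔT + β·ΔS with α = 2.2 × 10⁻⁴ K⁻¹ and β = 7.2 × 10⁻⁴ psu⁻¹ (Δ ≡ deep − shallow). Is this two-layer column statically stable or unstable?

ΔT = 14.7 − 12.9 = +1.8 K and ΔS = 23.86 − 13.33 = +10.53 psu (deep − shallow).
−αΔT = -3.96 × 10⁻⁴; βΔS = 7.5816 × 10⁻³; sum Δρ/ρ₀ = 7.1856 × 10⁻³.
Δρ/ρ₀ > 0, so Δρ > 0: deeper water is denser → statically stable.

stable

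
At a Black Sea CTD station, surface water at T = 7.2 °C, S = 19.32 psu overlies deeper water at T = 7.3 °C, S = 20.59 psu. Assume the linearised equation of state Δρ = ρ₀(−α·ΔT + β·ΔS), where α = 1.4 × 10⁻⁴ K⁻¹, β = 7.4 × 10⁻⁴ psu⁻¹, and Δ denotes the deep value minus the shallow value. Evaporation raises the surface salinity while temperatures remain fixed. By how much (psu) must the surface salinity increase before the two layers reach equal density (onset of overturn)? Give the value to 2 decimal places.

1.25 psu

Neutral buoyancy requires −α(T_deep − T_surf) + β(S_deep − S_surf′) = 0.
S_surf′ = S_deep − (α/β)·ΔT = 20.59 − (1.4 × 10⁻⁴/7.4 × 10⁻⁴)·(+0.1) = 20.5711 psu.
Increase required: 20.5711 − 19.32 = 1.2511 psu.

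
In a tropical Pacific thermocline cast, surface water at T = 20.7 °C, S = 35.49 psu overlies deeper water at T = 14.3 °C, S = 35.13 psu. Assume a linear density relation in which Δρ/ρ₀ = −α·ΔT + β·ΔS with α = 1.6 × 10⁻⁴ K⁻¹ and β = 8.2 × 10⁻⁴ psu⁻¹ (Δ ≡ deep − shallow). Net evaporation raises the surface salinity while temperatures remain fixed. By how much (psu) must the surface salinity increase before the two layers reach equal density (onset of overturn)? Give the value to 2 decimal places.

0.89 psu

Neutral buoyancy requires −α(T_deep − T_surf) + β(S_deep − S_surf′) = 0.
S_surf′ = S_deep − (α/β)·ΔT = 35.13 − (1.6 × 10⁻⁴/8.2 × 10⁻⁴)·(-6.4) = 36.3788 psu.
Increase required: 36.3788 − 35.49 = 0.8888 psu.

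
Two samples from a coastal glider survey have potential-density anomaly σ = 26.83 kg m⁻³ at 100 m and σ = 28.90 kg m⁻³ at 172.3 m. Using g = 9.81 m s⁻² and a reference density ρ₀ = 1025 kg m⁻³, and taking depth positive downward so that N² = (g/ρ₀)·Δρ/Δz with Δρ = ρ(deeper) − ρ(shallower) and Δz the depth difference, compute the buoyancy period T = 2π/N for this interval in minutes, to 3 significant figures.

Δρ = 1028.90 − 1026.83 = 2.07 kg m⁻³ over Δz = 172.3 − 100 = 72.3 m.
N² = (9.81/1025) × (2.07/72.3) = 2.7402 × 10⁻⁴ s⁻².
N = √(2.7402 × 10⁻⁴) = 0.016554 rad s⁻¹, so T = 2π/N = 379.56 s = 6.3260 min ≈ 6.33 min.

6.33 min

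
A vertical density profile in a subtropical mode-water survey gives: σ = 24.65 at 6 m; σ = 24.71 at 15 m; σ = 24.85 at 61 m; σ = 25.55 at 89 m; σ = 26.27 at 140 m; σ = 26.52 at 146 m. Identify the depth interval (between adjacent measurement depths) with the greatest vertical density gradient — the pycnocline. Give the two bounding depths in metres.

Compute the density gradient over each adjacent pair:
  6–15 m: Δρ/Δz = 0.06/9 = 6.7 × 10⁻³ kg m⁻⁴
  15–61 m: Δρ/Δz = 0.14/46 = 3.0 × 10⁻³ kg m⁻⁴
  61–89 m: Δρ/Δz = 0.70/28 = 0.025 kg m⁻⁴
  89–140 m: Δρ/Δz = 0.72/51 = 0.014 kg m⁻⁴
  140–146 m: Δρ/Δz = 0.25/6 = 0.042 kg m⁻⁴
The largest gradient is in the 140–146 m interval — the pycnocline.

140–146 m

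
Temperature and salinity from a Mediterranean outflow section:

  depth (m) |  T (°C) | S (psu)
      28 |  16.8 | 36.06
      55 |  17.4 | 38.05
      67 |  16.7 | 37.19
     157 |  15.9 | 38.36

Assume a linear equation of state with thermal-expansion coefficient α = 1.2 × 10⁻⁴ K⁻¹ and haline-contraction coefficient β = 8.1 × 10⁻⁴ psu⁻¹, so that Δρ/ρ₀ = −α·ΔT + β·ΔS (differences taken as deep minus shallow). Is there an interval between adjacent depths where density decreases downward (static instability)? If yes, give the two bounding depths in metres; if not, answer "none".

Evaluate Δρ/ρ₀ = −αΔT + βΔS across each adjacent pair:
  28–55 m: −αΔT+βΔS = −(1.2 × 10⁻⁴)(+0.6)+(8.1 × 10⁻⁴)(+1.99) = 1.5 × 10⁻³ → stable
  55–67 m: −αΔT+βΔS = −(1.2 × 10⁻⁴)(-0.7)+(8.1 × 10⁻⁴)(-0.86) = -6.1 × 10⁻⁴ → UNSTABLE
  67–157 m: −αΔT+βΔS = −(1.2 × 10⁻⁴)(-0.8)+(8.1 × 10⁻⁴)(+1.17) = 1.0 × 10⁻³ → stable
The 55–67 m interval has Δρ < 0: lighter water underlies denser water.

55–67 m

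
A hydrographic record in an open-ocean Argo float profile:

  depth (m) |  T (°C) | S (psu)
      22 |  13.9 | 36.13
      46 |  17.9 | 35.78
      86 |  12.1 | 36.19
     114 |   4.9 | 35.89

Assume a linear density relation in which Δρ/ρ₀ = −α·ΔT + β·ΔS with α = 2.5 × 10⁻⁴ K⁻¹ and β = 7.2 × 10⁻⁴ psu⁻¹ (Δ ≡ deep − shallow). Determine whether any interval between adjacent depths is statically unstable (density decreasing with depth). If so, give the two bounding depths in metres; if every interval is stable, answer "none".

22–46 m

Evaluate Δρ/ρ₀ = −αΔT + βΔS across each adjacent pair:
  22–46 m: −αΔT+βΔS = −(2.5 × 10⁻⁴)(+4.0)+(7.2 × 10⁻⁴)(-0.35) = -1.3 × 10⁻³ → UNSTABLE
  46–86 m: −αΔT+βΔS = −(2.5 × 10⁻⁴)(-5.8)+(7.2 × 10⁻⁴)(+0.41) = 1.7 × 10⁻³ → stable
  86–114 m: −αΔT+βΔS = −(2.5 × 10⁻⁴)(-7.2)+(7.2 × 10⁻⁴)(-0.30) = 1.6 × 10⁻³ → stable
The 22–46 m interval has Δρ < 0: lighter water underlies denser water.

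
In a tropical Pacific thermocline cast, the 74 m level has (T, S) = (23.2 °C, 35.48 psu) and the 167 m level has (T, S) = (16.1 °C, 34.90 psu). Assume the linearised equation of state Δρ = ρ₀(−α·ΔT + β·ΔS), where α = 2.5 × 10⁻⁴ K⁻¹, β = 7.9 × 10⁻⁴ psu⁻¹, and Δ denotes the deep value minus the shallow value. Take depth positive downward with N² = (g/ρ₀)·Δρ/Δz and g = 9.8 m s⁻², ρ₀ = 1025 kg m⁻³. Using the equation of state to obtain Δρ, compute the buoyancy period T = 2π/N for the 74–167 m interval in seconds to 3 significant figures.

ΔT = -7.1 K, ΔS = -0.58 psu (deep − shallow).
Δρ/ρ₀ = −αΔT + βΔS = 1.775 × 10⁻³ − 4.582 × 10⁻⁴ = 1.3168 × 10⁻³, so Δρ ≈ 1.350 kg m⁻³.
N² = (g/ρ₀)·Δρ/Δz = g·(Δρ/ρ₀)/Δz = 9.8 × 1.3168 × 10⁻³ / 93 = 1.3876 × 10⁻⁴ s⁻².
N = √(1.3876 × 10⁻⁴) = 0.011780 rad s⁻¹ → T = 2π/N = 533.38 s ≈ 533 s.

533 s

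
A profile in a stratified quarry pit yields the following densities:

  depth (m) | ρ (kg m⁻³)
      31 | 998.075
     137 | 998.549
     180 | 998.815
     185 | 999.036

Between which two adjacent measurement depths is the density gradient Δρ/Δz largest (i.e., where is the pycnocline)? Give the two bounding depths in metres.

Compute the density gradient over each adjacent pair:
  31–137 m: Δρ/Δz = 0.474/106 = 4.5 × 10⁻³ kg m⁻⁴
  137–180 m: Δρ/Δz = 0.266/43 = 6.2 × 10⁻³ kg m⁻⁴
  180–185 m: Δρ/Δz = 0.221/5 = 0.044 kg m⁻⁴
The largest gradient is in the 180–185 m interval — the pycnocline.

180–185 m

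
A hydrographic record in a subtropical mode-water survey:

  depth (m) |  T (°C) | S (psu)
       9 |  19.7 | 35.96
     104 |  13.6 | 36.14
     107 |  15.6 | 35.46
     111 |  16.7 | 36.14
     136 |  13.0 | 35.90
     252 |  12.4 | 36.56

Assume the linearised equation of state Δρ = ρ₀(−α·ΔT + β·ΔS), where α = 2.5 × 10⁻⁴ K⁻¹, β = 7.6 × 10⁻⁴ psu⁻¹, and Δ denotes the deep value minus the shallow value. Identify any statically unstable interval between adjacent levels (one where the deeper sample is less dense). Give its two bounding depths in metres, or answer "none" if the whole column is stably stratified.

104–107 m

Evaluate Δρ/ρ₀ = −αΔT + βΔS across each adjacent pair:
  9–104 m: −αΔT+βΔS = −(2.5 × 10⁻⁴)(-6.1)+(7.6 × 10⁻⁴)(+0.18) = 1.7 × 10⁻³ → stable
  104–107 m: −αΔT+βΔS = −(2.5 × 10⁻⁴)(+2.0)+(7.6 × 10⁻⁴)(-0.68) = -1.0 × 10⁻³ → UNSTABLE
  107–111 m: −αΔT+βΔS = −(2.5 × 10⁻⁴)(+1.1)+(7.6 × 10⁻⁴)(+0.68) = 2.4 × 10⁻⁴ → stable
  111–136 m: −αΔT+βΔS = −(2.5 × 10⁻⁴)(-3.7)+(7.6 × 10⁻⁴)(-0.24) = 7.4 × 10⁻⁴ → stable
  136–252 m: −αΔT+βΔS = −(2.5 × 10⁻⁴)(-0.6)+(7.6 × 10⁻⁴)(+0.66) = 6.5 × 10⁻⁴ → stable
The 104–107 m interval has Δρ < 0: lighter water underlies denser water.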